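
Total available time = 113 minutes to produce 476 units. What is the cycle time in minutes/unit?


Formula: CT = Available Time / Number of Units
CT = 113 min / 476 units
CT = 0.24 min/unit

0.24 min/unit


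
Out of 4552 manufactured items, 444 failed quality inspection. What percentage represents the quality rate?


Formula: Quality Rate = Good Pieces / Total Pieces * 100
Good pieces = 4552 - 444 = 4108
QR = 4108 / 4552 * 100 = 90.2%

90.2%


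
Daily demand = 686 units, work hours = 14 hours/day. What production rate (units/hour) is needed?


Formula: Production Rate = Daily Demand / Available Hours
Rate = 686 units/day / 14 hours/day
Rate = 49.0 units/hour

49.0 units/hour


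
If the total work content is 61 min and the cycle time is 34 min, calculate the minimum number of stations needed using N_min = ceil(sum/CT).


Formula: N_min = ceil(Sum of Task Times / Cycle Time)
N_min = ceil(61 min / 34 min) = ceil(1.7941)
N_min = 2 stations

2


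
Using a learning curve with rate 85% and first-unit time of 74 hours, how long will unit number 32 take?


Formula: T_n = T_1 * (learning_rate)^(log2(n)) where learning_rate = rate/100
Doublings = log2(32) = 5
T_n = 74 * 0.85^5
T_n = 74 * 0.4437 = 32.8 hours

32.8 hours


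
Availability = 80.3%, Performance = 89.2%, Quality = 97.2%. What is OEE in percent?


Formula: OEE = Availability * Performance * Quality / 10000
A * P = 80.3% * 89.2% / 100 = 71.63%
OEE = 71.63% * 97.2% / 100 = 69.6%

69.6%


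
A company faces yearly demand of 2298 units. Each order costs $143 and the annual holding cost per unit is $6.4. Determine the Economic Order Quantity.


Formula: EOQ = sqrt(2 * D * S / H)
Numerator: 2 * 2298 * 143 = 657228
2DS/H = 657228 / 6.4 = 102691.9
EOQ = sqrt(102691.9) = 320.5 units

320.5 units


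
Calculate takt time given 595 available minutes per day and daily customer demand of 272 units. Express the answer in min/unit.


Formula: Takt Time = Available Production Time / Customer Demand
Takt = 595 min/day / 272 units/day
Takt = 2.19 min/unit

2.19 min/unit


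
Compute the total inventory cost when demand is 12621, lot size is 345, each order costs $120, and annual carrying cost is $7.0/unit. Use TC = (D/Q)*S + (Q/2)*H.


TC = 12621/345 * 120 + 345/2 * 7.0

$5597.41


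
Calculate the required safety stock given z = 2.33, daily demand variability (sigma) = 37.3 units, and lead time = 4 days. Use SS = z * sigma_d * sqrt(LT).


Formula: SS = z * sigma_d * sqrt(LT)
sqrt(LT) = sqrt(4) = 2.0
SS = 2.33 * 37.3 * 2.0
SS = 173.8 units

173.8 units


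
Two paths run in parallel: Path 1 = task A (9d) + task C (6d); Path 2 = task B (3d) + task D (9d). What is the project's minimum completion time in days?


Path 1 = 9 + 6 = 15 days
Path 2 = 3 + 9 = 12 days
Duration = max(15, 12) = 15 days

15 days


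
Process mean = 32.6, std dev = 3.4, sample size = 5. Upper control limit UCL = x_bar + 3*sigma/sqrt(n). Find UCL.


UCL = 32.6 + 3 * 3.4 / sqrt(5)

37.16


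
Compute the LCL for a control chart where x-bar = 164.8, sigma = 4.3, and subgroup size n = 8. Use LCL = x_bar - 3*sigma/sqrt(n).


LCL = 164.8 - 3 * 4.3 / sqrt(8)

160.24


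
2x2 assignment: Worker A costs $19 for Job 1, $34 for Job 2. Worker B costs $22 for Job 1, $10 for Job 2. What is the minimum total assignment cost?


Option 1: A->1 + B->2 = $19 + $10 = $29
Option 2: A->2 + B->1 = $34 + $22 = $56
Min cost = min($29, $56) = $29

$29


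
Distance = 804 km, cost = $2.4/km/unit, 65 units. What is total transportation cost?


TC = dist * cost * units = 804 * 2.4 * 65 = $125424.00

$125424.00


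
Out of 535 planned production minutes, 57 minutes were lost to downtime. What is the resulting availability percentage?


Formula: Availability = (Planned Time - Downtime) / Planned Time * 100
Uptime = 535 - 57 = 478 min
Availability = 478 / 535 * 100 = 89.3%

89.3%


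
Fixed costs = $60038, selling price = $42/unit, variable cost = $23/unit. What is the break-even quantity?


Formula: BEQ = Fixed Costs / (Price - Variable Cost)
Contribution margin = $42 - $23 = $19/unit
BEQ = ceil($60038 / $19/unit) = ceil(3159.89) = 3160 units

3160 units


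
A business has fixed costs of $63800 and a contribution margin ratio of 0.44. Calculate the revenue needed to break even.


Formula: BER = Fixed Costs / Contribution Margin Ratio
BER = $63800 / 0.44
BER = $145000.00 (to the nearest cent)

$145000.00


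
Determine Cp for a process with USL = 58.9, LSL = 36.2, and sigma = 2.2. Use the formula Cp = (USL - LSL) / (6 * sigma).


Cp = (58.9 - 36.2) / (6 * 2.2)

1.72


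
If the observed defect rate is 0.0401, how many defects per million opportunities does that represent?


DPMO = defect_rate * 1000000 = 0.0401 * 1000000

40100


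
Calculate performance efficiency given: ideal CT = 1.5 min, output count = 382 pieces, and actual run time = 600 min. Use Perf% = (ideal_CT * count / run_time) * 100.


Formula: Performance = (Ideal CT * Total Count) / Run Time * 100
Ideal output time = 1.5 * 382 = 573.0 min
Performance = 573.0 / 600 * 100 = 95.5%

95.5%


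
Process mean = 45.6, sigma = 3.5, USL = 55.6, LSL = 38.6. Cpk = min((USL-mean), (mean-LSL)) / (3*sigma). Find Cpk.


Cpu = (55.6 - 45.6) / (3 * 3.5) = 0.95
Cpl = (45.6 - 38.6) / (3 * 3.5) = 0.67
Cpk = min(0.95, 0.67) = 0.67

0.67


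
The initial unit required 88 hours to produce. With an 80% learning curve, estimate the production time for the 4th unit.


Formula: T_n = T_1 * (learning_rate)^(log2(n)) where learning_rate = rate/100
Doublings = log2(4) = 2
T_n = 88 * 0.8^2
T_n = 88 * 0.64 = 56.3 hours

56.3 hours


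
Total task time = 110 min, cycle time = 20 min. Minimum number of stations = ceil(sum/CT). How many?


Formula: N_min = ceil(Sum of Task Times / Cycle Time)
N_min = ceil(110 min / 20 min) = ceil(5.5)
N_min = 6 stations

6


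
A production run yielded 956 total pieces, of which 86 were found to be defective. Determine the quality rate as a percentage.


Formula: Quality Rate = Good Pieces / Total Pieces * 100
Good pieces = 956 - 86 = 870
QR = 870 / 956 * 100 = 91.0%

91.0%


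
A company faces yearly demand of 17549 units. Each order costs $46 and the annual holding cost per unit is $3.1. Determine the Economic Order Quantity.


Formula: EOQ = sqrt(2 * D * S / H)
Numerator: 2 * 17549 * 46 = 1614508
2DS/H = 1614508 / 3.1 = 520809.0
EOQ = sqrt(520809.0) = 721.7 units

721.7 units


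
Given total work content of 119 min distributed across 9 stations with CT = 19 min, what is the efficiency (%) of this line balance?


Formula: Efficiency = Sum of Task Times / (N_stations * CT) * 100
Total station capacity = 9 stations * 19 min = 171 min
Efficiency = 119 / 171 * 100 = 69.6%

69.6%


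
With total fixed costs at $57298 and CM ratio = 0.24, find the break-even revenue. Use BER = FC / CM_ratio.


Formula: BER = Fixed Costs / Contribution Margin Ratio
BER = $57298 / 0.24
BER = $238741.67 (to the nearest cent)

$238741.67


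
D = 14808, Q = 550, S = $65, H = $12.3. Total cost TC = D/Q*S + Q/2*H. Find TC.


TC = 14808/550 * 65 + 550/2 * 12.3

$5132.54


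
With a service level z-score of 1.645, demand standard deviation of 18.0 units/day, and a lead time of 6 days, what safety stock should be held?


Formula: SS = z * sigma_d * sqrt(LT)
sqrt(LT) = sqrt(6) = 2.4495
SS = 1.645 * 18.0 * 2.4495
SS = 72.5 units

72.5 units


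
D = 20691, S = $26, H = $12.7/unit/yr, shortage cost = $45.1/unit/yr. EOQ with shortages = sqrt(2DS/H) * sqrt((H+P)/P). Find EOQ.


Formula: EOQ* = sqrt(2DS/H) * sqrt((H+P)/P)
Base EOQ = sqrt(2*20691*26/12.7) = 291.07 units
Correction = sqrt((12.7+45.1)/45.1) = 1.13208
EOQ* = 291.07 * 1.13208 = 329.5 units

329.5 units


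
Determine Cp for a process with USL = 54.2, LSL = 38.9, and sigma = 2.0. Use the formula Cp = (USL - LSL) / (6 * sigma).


Cp = (54.2 - 38.9) / (6 * 2.0)

1.28


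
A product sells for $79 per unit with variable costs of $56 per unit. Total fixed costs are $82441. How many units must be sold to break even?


Formula: BEQ = Fixed Costs / (Price - Variable Cost)
Contribution margin = $79 - $56 = $23/unit
BEQ = ceil($82441 / $23/unit) = ceil(3584.39) = 3585 units

3585 units


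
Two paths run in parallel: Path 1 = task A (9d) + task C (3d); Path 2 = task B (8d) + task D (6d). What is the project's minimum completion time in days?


Path 1 = 9 + 3 = 12 days
Path 2 = 8 + 6 = 14 days
Duration = max(12, 14) = 14 days

14 days


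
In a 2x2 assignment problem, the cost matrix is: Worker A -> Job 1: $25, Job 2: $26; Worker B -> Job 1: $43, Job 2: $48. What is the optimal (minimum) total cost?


Option 1: A->1 + B->2 = $25 + $48 = $73
Option 2: A->2 + B->1 = $26 + $43 = $69
Min cost = min($73, $69) = $69

$69


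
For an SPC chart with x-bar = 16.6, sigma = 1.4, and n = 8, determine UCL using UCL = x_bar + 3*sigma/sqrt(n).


UCL = 16.6 + 3 * 1.4 / sqrt(8)

18.08


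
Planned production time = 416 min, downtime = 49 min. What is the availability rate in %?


Formula: Availability = (Planned Time - Downtime) / Planned Time * 100
Uptime = 416 - 49 = 367 min
Availability = 367 / 416 * 100 = 88.2%

88.2%


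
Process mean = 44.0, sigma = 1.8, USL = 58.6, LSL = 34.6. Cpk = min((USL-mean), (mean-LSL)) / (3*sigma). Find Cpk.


Cpu = (58.6 - 44.0) / (3 * 1.8) = 2.7
Cpl = (44.0 - 34.6) / (3 * 1.8) = 1.74
Cpk = min(2.7, 1.74) = 1.74

1.74


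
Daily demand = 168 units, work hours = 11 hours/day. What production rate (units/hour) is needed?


Formula: Production Rate = Daily Demand / Available Hours
Rate = 168 units/day / 11 hours/day
Rate = 15.3 units/hour

15.3 units/hour


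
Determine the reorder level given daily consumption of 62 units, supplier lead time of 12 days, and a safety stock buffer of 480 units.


Formula: ROP = (Daily Demand * Lead Time) + Safety Stock
Demand during lead time = 62 * 12 = 744 units
ROP = 744 + 480 = 1224 units

1224 units


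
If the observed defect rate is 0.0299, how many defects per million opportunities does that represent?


DPMO = defect_rate * 1000000 = 0.0299 * 1000000

29900


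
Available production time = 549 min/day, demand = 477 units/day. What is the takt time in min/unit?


Formula: Takt Time = Available Production Time / Customer Demand
Takt = 549 min/day / 477 units/day
Takt = 1.15 min/unit

1.15 min/unit


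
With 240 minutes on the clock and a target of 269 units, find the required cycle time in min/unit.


Formula: CT = Available Time / Number of Units
CT = 240 min / 269 units
CT = 0.89 min/unit

0.89 min/unit


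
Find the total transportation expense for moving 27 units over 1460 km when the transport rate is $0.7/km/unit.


TC = dist * cost * units = 1460 * 0.7 * 27 = $27594.00

$27594.00


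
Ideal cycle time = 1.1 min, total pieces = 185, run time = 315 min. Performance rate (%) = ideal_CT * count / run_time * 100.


Formula: Performance = (Ideal CT * Total Count) / Run Time * 100
Ideal output time = 1.1 * 185 = 203.5 min
Performance = 203.5 / 315 * 100 = 64.6%

64.6%


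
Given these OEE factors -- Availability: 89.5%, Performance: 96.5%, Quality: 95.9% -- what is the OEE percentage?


Formula: OEE = Availability * Performance * Quality / 10000
A * P = 89.5% * 96.5% / 100 = 86.37%
OEE = 86.37% * 95.9% / 100 = 82.8%

82.8%


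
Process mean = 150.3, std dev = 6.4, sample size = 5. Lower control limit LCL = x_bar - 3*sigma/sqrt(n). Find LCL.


LCL = 150.3 - 3 * 6.4 / sqrt(5)

141.71


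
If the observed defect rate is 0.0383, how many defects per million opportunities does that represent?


DPMO = defect_rate * 1000000 = 0.0383 * 1000000

38300


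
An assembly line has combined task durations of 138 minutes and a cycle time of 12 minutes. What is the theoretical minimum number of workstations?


Formula: N_min = ceil(Sum of Task Times / Cycle Time)
N_min = ceil(138 min / 12 min) = ceil(11.5)
N_min = 12 stations

12


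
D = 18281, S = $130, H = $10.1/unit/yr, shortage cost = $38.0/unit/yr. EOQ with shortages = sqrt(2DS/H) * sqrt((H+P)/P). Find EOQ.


Formula: EOQ* = sqrt(2DS/H) * sqrt((H+P)/P)
Base EOQ = sqrt(2*18281*130/10.1) = 686.0 units
Correction = sqrt((10.1+38.0)/38.0) = 1.12507
EOQ* = 686.0 * 1.12507 = 771.8 units

771.8 units


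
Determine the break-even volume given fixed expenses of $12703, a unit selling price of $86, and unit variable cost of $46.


Formula: BEQ = Fixed Costs / (Price - Variable Cost)
Contribution margin = $86 - $46 = $40/unit
BEQ = ceil($12703 / $40/unit) = ceil(317.57) = 318 units

318 units


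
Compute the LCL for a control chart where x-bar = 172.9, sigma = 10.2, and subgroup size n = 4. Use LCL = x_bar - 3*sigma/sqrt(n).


LCL = 172.9 - 3 * 10.2 / sqrt(4)

157.6


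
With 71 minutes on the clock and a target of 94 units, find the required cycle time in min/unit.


Formula: CT = Available Time / Number of Units
CT = 71 min / 94 units
CT = 0.76 min/unit

0.76 min/unit


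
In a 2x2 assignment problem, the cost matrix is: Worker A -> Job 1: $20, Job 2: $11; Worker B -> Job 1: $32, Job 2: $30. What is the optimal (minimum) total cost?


Option 1: A->1 + B->2 = $20 + $30 = $50
Option 2: A->2 + B->1 = $11 + $32 = $43
Min cost = min($50, $43) = $43

$43


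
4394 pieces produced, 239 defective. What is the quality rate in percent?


Formula: Quality Rate = Good Pieces / Total Pieces * 100
Good pieces = 4394 - 239 = 4155
QR = 4155 / 4394 * 100 = 94.6%

94.6%


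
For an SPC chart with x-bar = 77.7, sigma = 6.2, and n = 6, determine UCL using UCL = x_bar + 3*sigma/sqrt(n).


UCL = 77.7 + 3 * 6.2 / sqrt(6)

85.29


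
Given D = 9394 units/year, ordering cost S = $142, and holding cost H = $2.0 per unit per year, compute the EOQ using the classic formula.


Formula: EOQ = sqrt(2 * D * S / H)
Numerator: 2 * 9394 * 142 = 2667896
2DS/H = 2667896 / 2.0 = 1333948.0
EOQ = sqrt(1333948.0) = 1155.0 units

1155.0 units


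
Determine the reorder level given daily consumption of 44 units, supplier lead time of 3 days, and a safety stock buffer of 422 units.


Formula: ROP = (Daily Demand * Lead Time) + Safety Stock
Demand during lead time = 44 * 3 = 132 units
ROP = 132 + 422 = 554 units

554 units


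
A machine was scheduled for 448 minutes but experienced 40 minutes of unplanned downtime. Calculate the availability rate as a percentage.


Formula: Availability = (Planned Time - Downtime) / Planned Time * 100
Uptime = 448 - 40 = 408 min
Availability = 408 / 448 * 100 = 91.1%

91.1%


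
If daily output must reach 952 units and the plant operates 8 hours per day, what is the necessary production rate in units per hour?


Formula: Production Rate = Daily Demand / Available Hours
Rate = 952 units/day / 8 hours/day
Rate = 119.0 units/hour

119.0 units/hour


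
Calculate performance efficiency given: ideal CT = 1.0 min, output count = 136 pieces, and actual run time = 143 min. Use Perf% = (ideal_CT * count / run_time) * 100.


Formula: Performance = (Ideal CT * Total Count) / Run Time * 100
Ideal output time = 1.0 * 136 = 136.0 min
Performance = 136.0 / 143 * 100 = 95.1%

95.1%


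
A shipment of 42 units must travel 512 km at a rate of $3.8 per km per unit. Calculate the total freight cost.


TC = dist * cost * units = 512 * 3.8 * 42 = $81715.20

$81715.20


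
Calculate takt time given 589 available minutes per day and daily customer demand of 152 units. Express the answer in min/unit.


Formula: Takt Time = Available Production Time / Customer Demand
Takt = 589 min/day / 152 units/day
Takt = 3.88 min/unit

3.88 min/unit


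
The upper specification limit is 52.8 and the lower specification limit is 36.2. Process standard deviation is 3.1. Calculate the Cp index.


Cp = (52.8 - 36.2) / (6 * 3.1)

0.89


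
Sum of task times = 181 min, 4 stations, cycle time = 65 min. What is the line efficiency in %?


Formula: Efficiency = Sum of Task Times / (N_stations * CT) * 100
Total station capacity = 4 stations * 65 min = 260 min
Efficiency = 181 / 260 * 100 = 69.6%

69.6%


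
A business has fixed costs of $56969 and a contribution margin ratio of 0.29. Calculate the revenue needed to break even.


Formula: BER = Fixed Costs / Contribution Margin Ratio
BER = $56969 / 0.29
BER = $196444.83 (to the nearest cent)

$196444.83


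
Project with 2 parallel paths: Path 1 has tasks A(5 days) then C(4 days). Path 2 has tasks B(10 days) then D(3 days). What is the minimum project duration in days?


Path 1 = 5 + 4 = 9 days
Path 2 = 10 + 3 = 13 days
Duration = max(9, 13) = 13 days

13 days


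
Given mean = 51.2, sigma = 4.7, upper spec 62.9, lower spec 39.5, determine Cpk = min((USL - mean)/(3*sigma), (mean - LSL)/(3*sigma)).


Cpu = (62.9 - 51.2) / (3 * 4.7) = 0.83
Cpl = (51.2 - 39.5) / (3 * 4.7) = 0.83
Cpk = min(0.83, 0.83) = 0.83

0.83


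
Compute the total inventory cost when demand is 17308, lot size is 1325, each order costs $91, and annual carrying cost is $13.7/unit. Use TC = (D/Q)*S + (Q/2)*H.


TC = 17308/1325 * 91 + 1325/2 * 13.7

$10264.95


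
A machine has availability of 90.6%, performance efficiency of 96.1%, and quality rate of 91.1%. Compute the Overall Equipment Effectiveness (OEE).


Formula: OEE = Availability * Performance * Quality / 10000
A * P = 90.6% * 96.1% / 100 = 87.07%
OEE = 87.07% * 91.1% / 100 = 79.3%

79.3%


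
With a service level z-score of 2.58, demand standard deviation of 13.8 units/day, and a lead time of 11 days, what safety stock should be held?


Formula: SS = z * sigma_d * sqrt(LT)
sqrt(LT) = sqrt(11) = 3.3166
SS = 2.58 * 13.8 * 3.3166
SS = 118.1 units

118.1 units


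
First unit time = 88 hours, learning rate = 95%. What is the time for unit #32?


Formula: T_n = T_1 * (learning_rate)^(log2(n)) where learning_rate = rate/100
Doublings = log2(32) = 5
T_n = 88 * 0.95^5
T_n = 88 * 0.7738 = 68.1 hours

68.1 hours


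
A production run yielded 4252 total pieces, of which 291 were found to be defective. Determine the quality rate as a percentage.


Formula: Quality Rate = Good Pieces / Total Pieces * 100
Good pieces = 4252 - 291 = 3961
QR = 3961 / 4252 * 100 = 93.2%

93.2%


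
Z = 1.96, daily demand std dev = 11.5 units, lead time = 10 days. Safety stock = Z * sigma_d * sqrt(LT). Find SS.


Formula: SS = z * sigma_d * sqrt(LT)
sqrt(LT) = sqrt(10) = 3.1623
SS = 1.96 * 11.5 * 3.1623
SS = 71.3 units

71.3 units


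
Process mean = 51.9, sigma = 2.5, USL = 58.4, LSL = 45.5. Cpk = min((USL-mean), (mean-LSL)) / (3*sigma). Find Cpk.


Cpu = (58.4 - 51.9) / (3 * 2.5) = 0.87
Cpl = (51.9 - 45.5) / (3 * 2.5) = 0.85
Cpk = min(0.87, 0.85) = 0.85

0.85


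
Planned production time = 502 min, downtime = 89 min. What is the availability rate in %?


Formula: Availability = (Planned Time - Downtime) / Planned Time * 100
Uptime = 502 - 89 = 413 min
Availability = 413 / 502 * 100 = 82.3%

82.3%


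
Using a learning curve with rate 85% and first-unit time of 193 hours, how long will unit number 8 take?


Formula: T_n = T_1 * (learning_rate)^(log2(n)) where learning_rate = rate/100
Doublings = log2(8) = 3
T_n = 193 * 0.85^3
T_n = 193 * 0.6141 = 118.5 hours

118.5 hours


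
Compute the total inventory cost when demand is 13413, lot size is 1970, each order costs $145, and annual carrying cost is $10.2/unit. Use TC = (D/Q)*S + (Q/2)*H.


TC = 13413/1970 * 145 + 1970/2 * 10.2

$11034.25


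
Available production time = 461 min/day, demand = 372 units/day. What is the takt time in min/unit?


Formula: Takt Time = Available Production Time / Customer Demand
Takt = 461 min/day / 372 units/day
Takt = 1.24 min/unit

1.24 min/unit


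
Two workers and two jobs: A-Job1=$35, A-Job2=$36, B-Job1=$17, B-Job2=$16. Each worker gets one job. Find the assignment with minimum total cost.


Option 1: A->1 + B->2 = $35 + $16 = $51
Option 2: A->2 + B->1 = $36 + $17 = $53
Min cost = min($51, $53) = $51

$51


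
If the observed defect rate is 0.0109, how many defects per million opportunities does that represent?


DPMO = defect_rate * 1000000 = 0.0109 * 1000000

10900


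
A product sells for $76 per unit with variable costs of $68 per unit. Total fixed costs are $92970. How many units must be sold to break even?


Formula: BEQ = Fixed Costs / (Price - Variable Cost)
Contribution margin = $76 - $68 = $8/unit
BEQ = ceil($92970 / $8/unit) = ceil(11621.25) = 11622 units

11622 units


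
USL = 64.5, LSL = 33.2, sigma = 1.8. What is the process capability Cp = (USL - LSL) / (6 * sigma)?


Cp = (64.5 - 33.2) / (6 * 1.8)

2.9


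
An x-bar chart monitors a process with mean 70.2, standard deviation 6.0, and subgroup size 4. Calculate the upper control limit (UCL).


UCL = 70.2 + 3 * 6.0 / sqrt(4)

79.2


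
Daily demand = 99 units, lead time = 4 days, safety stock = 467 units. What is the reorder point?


Formula: ROP = (Daily Demand * Lead Time) + Safety Stock
Demand during lead time = 99 * 4 = 396 units
ROP = 396 + 467 = 863 units

863 units


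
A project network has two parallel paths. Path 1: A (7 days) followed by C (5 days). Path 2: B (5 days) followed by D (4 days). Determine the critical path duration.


Path 1 = 7 + 5 = 12 days
Path 2 = 5 + 4 = 9 days
Duration = max(12, 9) = 12 days

12 days


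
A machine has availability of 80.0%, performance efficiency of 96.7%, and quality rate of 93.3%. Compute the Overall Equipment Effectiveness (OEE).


Formula: OEE = Availability * Performance * Quality / 10000
A * P = 80.0% * 96.7% / 100 = 77.36%
OEE = 77.36% * 93.3% / 100 = 72.2%

72.2%


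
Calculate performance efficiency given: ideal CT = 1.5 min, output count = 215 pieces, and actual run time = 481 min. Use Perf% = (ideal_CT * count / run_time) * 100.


Formula: Performance = (Ideal CT * Total Count) / Run Time * 100
Ideal output time = 1.5 * 215 = 322.5 min
Performance = 322.5 / 481 * 100 = 67.0%

67.0%


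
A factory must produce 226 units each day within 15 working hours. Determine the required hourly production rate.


Formula: Production Rate = Daily Demand / Available Hours
Rate = 226 units/day / 15 hours/day
Rate = 15.1 units/hour

15.1 units/hour


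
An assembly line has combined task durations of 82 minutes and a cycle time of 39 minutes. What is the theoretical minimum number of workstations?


Formula: N_min = ceil(Sum of Task Times / Cycle Time)
N_min = ceil(82 min / 39 min) = ceil(2.1026)
N_min = 3 stations

3


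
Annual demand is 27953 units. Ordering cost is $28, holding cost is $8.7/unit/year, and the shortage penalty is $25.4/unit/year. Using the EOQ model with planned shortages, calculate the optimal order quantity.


Formula: EOQ* = sqrt(2DS/H) * sqrt((H+P)/P)
Base EOQ = sqrt(2*27953*28/8.7) = 424.18 units
Correction = sqrt((8.7+25.4)/25.4) = 1.15867
EOQ* = 424.18 * 1.15867 = 491.5 units

491.5 units


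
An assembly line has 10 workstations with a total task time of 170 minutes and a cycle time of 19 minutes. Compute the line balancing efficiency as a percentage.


Formula: Efficiency = Sum of Task Times / (N_stations * CT) * 100
Total station capacity = 10 stations * 19 min = 190 min
Efficiency = 170 / 190 * 100 = 89.5%

89.5%


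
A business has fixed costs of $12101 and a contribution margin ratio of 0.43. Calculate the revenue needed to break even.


Formula: BER = Fixed Costs / Contribution Margin Ratio
BER = $12101 / 0.43
BER = $28141.86 (to the nearest cent)

$28141.86


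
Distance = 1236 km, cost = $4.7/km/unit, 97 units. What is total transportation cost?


TC = dist * cost * units = 1236 * 4.7 * 97 = $563492.40

$563492.40


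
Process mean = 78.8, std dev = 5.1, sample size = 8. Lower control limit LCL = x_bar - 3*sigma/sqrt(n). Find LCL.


LCL = 78.8 - 3 * 5.1 / sqrt(8)

73.39


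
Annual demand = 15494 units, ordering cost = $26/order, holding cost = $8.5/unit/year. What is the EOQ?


Formula: EOQ = sqrt(2 * D * S / H)
Numerator: 2 * 15494 * 26 = 805688
2DS/H = 805688 / 8.5 = 94786.8
EOQ = sqrt(94786.8) = 307.9 units

307.9 units


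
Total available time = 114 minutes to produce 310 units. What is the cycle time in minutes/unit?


Formula: CT = Available Time / Number of Units
CT = 114 min / 310 units
CT = 0.37 min/unit

0.37 min/unit


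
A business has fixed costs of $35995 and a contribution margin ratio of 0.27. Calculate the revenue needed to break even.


Formula: BER = Fixed Costs / Contribution Margin Ratio
BER = $35995 / 0.27
BER = $133314.81 (to the nearest cent)

$133314.81


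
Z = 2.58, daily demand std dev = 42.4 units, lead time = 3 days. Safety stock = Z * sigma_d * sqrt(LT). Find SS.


Formula: SS = z * sigma_d * sqrt(LT)
sqrt(LT) = sqrt(3) = 1.7321
SS = 2.58 * 42.4 * 1.7321
SS = 189.5 units

189.5 units


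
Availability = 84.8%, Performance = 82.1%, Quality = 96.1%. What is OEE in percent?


Formula: OEE = Availability * Performance * Quality / 10000
A * P = 84.8% * 82.1% / 100 = 69.62%
OEE = 69.62% * 96.1% / 100 = 66.9%

66.9%


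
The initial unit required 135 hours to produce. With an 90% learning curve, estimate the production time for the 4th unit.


Formula: T_n = T_1 * (learning_rate)^(log2(n)) where learning_rate = rate/100
Doublings = log2(4) = 2
T_n = 135 * 0.9^2
T_n = 135 * 0.81 = 109.4 hours

109.4 hours


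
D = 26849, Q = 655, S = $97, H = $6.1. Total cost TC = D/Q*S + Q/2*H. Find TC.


TC = 26849/655 * 97 + 655/2 * 6.1

$5973.86


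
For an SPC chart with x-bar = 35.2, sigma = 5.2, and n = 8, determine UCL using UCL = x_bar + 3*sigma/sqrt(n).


UCL = 35.2 + 3 * 5.2 / sqrt(8)

40.72


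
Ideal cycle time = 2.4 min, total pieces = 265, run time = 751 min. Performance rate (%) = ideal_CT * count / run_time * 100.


Formula: Performance = (Ideal CT * Total Count) / Run Time * 100
Ideal output time = 2.4 * 265 = 636.0 min
Performance = 636.0 / 751 * 100 = 84.7%

84.7%


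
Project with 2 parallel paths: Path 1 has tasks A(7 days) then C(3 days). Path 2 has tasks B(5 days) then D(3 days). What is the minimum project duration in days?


Path 1 = 7 + 3 = 10 days
Path 2 = 5 + 3 = 8 days
Duration = max(10, 8) = 10 days

10 days


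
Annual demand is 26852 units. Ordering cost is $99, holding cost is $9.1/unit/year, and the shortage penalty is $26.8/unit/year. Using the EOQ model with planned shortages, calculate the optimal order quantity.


Formula: EOQ* = sqrt(2DS/H) * sqrt((H+P)/P)
Base EOQ = sqrt(2*26852*99/9.1) = 764.36 units
Correction = sqrt((9.1+26.8)/26.8) = 1.15739
EOQ* = 764.36 * 1.15739 = 884.7 units

884.7 units


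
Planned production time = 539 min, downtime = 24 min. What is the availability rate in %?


Formula: Availability = (Planned Time - Downtime) / Planned Time * 100
Uptime = 539 - 24 = 515 min
Availability = 515 / 539 * 100 = 95.5%

95.5%


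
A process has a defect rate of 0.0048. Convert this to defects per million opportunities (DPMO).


DPMO = defect_rate * 1000000 = 0.0048 * 1000000

4800


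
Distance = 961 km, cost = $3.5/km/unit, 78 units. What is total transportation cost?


TC = dist * cost * units = 961 * 3.5 * 78 = $262353.00

$262353.00


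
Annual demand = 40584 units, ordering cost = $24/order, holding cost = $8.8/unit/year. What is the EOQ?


Formula: EOQ = sqrt(2 * D * S / H)
Numerator: 2 * 40584 * 24 = 1948032
2DS/H = 1948032 / 8.8 = 221367.3
EOQ = sqrt(221367.3) = 470.5 units

470.5 units


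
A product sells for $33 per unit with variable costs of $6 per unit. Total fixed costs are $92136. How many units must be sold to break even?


Formula: BEQ = Fixed Costs / (Price - Variable Cost)
Contribution margin = $33 - $6 = $27/unit
BEQ = ceil($92136 / $27/unit) = ceil(3412.44) = 3413 units

3413 units


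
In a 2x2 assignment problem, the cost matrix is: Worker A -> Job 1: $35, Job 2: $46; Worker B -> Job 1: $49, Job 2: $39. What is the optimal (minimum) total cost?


Option 1: A->1 + B->2 = $35 + $39 = $74
Option 2: A->2 + B->1 = $46 + $49 = $95
Min cost = min($74, $95) = $74

$74


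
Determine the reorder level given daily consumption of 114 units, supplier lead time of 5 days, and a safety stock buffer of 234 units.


Formula: ROP = (Daily Demand * Lead Time) + Safety Stock
Demand during lead time = 114 * 5 = 570 units
ROP = 570 + 234 = 804 units

804 units


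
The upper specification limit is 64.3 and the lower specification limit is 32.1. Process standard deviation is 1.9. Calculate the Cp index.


Cp = (64.3 - 32.1) / (6 * 1.9)

2.82


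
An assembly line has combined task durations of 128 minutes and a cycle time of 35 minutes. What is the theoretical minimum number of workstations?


Formula: N_min = ceil(Sum of Task Times / Cycle Time)
N_min = ceil(128 min / 35 min) = ceil(3.6571)
N_min = 4 stations

4


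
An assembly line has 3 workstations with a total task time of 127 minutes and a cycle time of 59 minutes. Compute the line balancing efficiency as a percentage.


Formula: Efficiency = Sum of Task Times / (N_stations * CT) * 100
Total station capacity = 3 stations * 59 min = 177 min
Efficiency = 127 / 177 * 100 = 71.8%

71.8%


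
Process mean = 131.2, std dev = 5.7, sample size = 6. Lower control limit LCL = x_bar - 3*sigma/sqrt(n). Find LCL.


LCL = 131.2 - 3 * 5.7 / sqrt(6)

124.22


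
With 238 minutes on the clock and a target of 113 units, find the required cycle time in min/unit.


Formula: CT = Available Time / Number of Units
CT = 238 min / 113 units
CT = 2.11 min/unit

2.11 min/unit


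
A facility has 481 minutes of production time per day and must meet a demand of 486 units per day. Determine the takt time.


Formula: Takt Time = Available Production Time / Customer Demand
Takt = 481 min/day / 486 units/day
Takt = 0.99 min/unit

0.99 min/unit


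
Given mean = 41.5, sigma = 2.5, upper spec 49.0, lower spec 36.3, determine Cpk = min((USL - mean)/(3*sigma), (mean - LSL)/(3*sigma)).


Cpu = (49.0 - 41.5) / (3 * 2.5) = 1.0
Cpl = (41.5 - 36.3) / (3 * 2.5) = 0.69
Cpk = min(1.0, 0.69) = 0.69

0.69


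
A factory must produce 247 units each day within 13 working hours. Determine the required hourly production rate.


Formula: Production Rate = Daily Demand / Available Hours
Rate = 247 units/day / 13 hours/day
Rate = 19.0 units/hour

19.0 units/hour


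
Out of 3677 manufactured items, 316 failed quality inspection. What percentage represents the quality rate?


Formula: Quality Rate = Good Pieces / Total Pieces * 100
Good pieces = 3677 - 316 = 3361
QR = 3361 / 3677 * 100 = 91.4%

91.4%


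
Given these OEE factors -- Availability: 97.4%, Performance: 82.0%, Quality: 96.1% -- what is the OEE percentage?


Formula: OEE = Availability * Performance * Quality / 10000
A * P = 97.4% * 82.0% / 100 = 79.87%
OEE = 79.87% * 96.1% / 100 = 76.8%

76.8%


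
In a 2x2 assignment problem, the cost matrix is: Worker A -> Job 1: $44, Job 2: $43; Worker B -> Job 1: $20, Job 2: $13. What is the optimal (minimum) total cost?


Option 1: A->1 + B->2 = $44 + $13 = $57
Option 2: A->2 + B->1 = $43 + $20 = $63
Min cost = min($57, $63) = $57

$57


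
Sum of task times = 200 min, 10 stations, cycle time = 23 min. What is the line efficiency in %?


Formula: Efficiency = Sum of Task Times / (N_stations * CT) * 100
Total station capacity = 10 stations * 23 min = 230 min
Efficiency = 200 / 230 * 100 = 87.0%

87.0%


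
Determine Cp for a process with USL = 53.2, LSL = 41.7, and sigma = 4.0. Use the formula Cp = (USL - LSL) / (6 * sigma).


Cp = (53.2 - 41.7) / (6 * 4.0)

0.48


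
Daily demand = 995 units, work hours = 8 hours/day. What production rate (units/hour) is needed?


Formula: Production Rate = Daily Demand / Available Hours
Rate = 995 units/day / 8 hours/day
Rate = 124.4 units/hour

124.4 units/hour


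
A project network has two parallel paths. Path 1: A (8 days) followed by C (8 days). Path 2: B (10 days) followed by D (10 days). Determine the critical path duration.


Path 1 = 8 + 8 = 16 days
Path 2 = 10 + 10 = 20 days
Duration = max(16, 20) = 20 days

20 days


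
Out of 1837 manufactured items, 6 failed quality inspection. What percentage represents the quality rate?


Formula: Quality Rate = Good Pieces / Total Pieces * 100
Good pieces = 1837 - 6 = 1831
QR = 1831 / 1837 * 100 = 99.7%

99.7%


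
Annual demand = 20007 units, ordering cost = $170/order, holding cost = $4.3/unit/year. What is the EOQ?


Formula: EOQ = sqrt(2 * D * S / H)
Numerator: 2 * 20007 * 170 = 6802380
2DS/H = 6802380 / 4.3 = 1581948.8
EOQ = sqrt(1581948.8) = 1257.8 units

1257.8 units


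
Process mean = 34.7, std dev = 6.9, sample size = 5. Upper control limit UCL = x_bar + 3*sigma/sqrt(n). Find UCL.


UCL = 34.7 + 3 * 6.9 / sqrt(5)

43.96


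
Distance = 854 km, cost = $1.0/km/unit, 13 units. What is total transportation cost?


TC = dist * cost * units = 854 * 1.0 * 13 = $11102.00

$11102.00


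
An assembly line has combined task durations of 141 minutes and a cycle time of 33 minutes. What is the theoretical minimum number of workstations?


Formula: N_min = ceil(Sum of Task Times / Cycle Time)
N_min = ceil(141 min / 33 min) = ceil(4.2727)
N_min = 5 stations

5


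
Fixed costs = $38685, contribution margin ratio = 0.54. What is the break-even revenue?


Formula: BER = Fixed Costs / Contribution Margin Ratio
BER = $38685 / 0.54
BER = $71638.89 (to the nearest cent)

$71638.89


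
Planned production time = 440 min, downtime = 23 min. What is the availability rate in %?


Formula: Availability = (Planned Time - Downtime) / Planned Time * 100
Uptime = 440 - 23 = 417 min
Availability = 417 / 440 * 100 = 94.8%

94.8%


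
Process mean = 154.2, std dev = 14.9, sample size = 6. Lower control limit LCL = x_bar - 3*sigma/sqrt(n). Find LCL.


LCL = 154.2 - 3 * 14.9 / sqrt(6)

135.95


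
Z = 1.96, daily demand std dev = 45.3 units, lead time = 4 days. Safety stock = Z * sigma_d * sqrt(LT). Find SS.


Formula: SS = z * sigma_d * sqrt(LT)
sqrt(LT) = sqrt(4) = 2.0
SS = 1.96 * 45.3 * 2.0
SS = 177.6 units

177.6 units


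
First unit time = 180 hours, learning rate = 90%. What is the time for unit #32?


Formula: T_n = T_1 * (learning_rate)^(log2(n)) where learning_rate = rate/100
Doublings = log2(32) = 5
T_n = 180 * 0.9^5
T_n = 180 * 0.5905 = 106.3 hours

106.3 hours


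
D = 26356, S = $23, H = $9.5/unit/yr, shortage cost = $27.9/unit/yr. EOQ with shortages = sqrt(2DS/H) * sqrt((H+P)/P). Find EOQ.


Formula: EOQ* = sqrt(2DS/H) * sqrt((H+P)/P)
Base EOQ = sqrt(2*26356*23/9.5) = 357.24 units
Correction = sqrt((9.5+27.9)/27.9) = 1.1578
EOQ* = 357.24 * 1.1578 = 413.6 units

413.6 units


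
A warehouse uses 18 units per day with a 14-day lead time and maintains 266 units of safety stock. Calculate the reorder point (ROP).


Formula: ROP = (Daily Demand * Lead Time) + Safety Stock
Demand during lead time = 18 * 14 = 252 units
ROP = 252 + 266 = 518 units

518 units


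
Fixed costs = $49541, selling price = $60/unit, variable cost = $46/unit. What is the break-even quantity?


Formula: BEQ = Fixed Costs / (Price - Variable Cost)
Contribution margin = $60 - $46 = $14/unit
BEQ = ceil($49541 / $14/unit) = ceil(3538.64) = 3539 units

3539 units


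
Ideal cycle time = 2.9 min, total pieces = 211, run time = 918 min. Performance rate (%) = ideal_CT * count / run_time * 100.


Formula: Performance = (Ideal CT * Total Count) / Run Time * 100
Ideal output time = 2.9 * 211 = 611.9 min
Performance = 611.9 / 918 * 100 = 66.7%

66.7%


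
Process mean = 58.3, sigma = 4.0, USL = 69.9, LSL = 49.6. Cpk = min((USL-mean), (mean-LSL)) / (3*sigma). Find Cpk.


Cpu = (69.9 - 58.3) / (3 * 4.0) = 0.97
Cpl = (58.3 - 49.6) / (3 * 4.0) = 0.73
Cpk = min(0.97, 0.73) = 0.73

0.73


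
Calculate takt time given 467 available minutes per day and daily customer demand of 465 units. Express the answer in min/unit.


Formula: Takt Time = Available Production Time / Customer Demand
Takt = 467 min/day / 465 units/day
Takt = 1.0 min/unit

1.0 min/unit


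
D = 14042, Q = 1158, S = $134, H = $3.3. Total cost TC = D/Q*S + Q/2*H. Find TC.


TC = 14042/1158 * 134 + 1158/2 * 3.3

$3535.59


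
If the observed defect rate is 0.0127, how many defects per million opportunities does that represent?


DPMO = defect_rate * 1000000 = 0.0127 * 1000000

12700


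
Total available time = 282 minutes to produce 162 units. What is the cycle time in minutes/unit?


Formula: CT = Available Time / Number of Units
CT = 282 min / 162 units
CT = 1.74 min/unit

1.74 min/unit


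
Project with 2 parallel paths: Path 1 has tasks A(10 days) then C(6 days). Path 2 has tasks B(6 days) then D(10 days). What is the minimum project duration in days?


Path 1 = 10 + 6 = 16 days
Path 2 = 6 + 10 = 16 days
Duration = max(16, 16) = 16 days

16 days


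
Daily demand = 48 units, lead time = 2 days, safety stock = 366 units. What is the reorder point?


Formula: ROP = (Daily Demand * Lead Time) + Safety Stock
Demand during lead time = 48 * 2 = 96 units
ROP = 96 + 366 = 462 units

462 units


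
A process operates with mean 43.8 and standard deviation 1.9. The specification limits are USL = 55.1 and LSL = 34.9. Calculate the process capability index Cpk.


Cpu = (55.1 - 43.8) / (3 * 1.9) = 1.98
Cpl = (43.8 - 34.9) / (3 * 1.9) = 1.56
Cpk = min(1.98, 1.56) = 1.56

1.56


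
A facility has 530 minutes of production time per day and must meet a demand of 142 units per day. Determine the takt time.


Formula: Takt Time = Available Production Time / Customer Demand
Takt = 530 min/day / 142 units/day
Takt = 3.73 min/unit

3.73 min/unit


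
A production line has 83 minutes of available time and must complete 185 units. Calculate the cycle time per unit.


Formula: CT = Available Time / Number of Units
CT = 83 min / 185 units
CT = 0.45 min/unit

0.45 min/unit


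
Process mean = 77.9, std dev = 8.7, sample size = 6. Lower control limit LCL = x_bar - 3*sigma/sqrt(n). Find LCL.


LCL = 77.9 - 3 * 8.7 / sqrt(6)

67.24


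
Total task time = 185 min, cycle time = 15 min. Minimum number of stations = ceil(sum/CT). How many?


Formula: N_min = ceil(Sum of Task Times / Cycle Time)
N_min = ceil(185 min / 15 min) = ceil(12.3333)
N_min = 13 stations

13


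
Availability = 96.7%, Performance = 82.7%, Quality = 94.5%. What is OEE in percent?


Formula: OEE = Availability * Performance * Quality / 10000
A * P = 96.7% * 82.7% / 100 = 79.97%
OEE = 79.97% * 94.5% / 100 = 75.6%

75.6%


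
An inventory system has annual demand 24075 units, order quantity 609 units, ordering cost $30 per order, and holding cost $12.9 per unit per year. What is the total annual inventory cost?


TC = 24075/609 * 30 + 609/2 * 12.9

$5114.01


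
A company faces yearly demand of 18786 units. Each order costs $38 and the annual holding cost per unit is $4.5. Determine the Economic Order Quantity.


Formula: EOQ = sqrt(2 * D * S / H)
Numerator: 2 * 18786 * 38 = 1427736
2DS/H = 1427736 / 4.5 = 317274.7
EOQ = sqrt(317274.7) = 563.3 units

563.3 units


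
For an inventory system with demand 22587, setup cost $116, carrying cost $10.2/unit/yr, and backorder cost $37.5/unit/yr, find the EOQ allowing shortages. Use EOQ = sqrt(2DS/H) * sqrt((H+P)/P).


Formula: EOQ* = sqrt(2DS/H) * sqrt((H+P)/P)
Base EOQ = sqrt(2*22587*116/10.2) = 716.76 units
Correction = sqrt((10.2+37.5)/37.5) = 1.12783
EOQ* = 716.76 * 1.12783 = 808.4 units

808.4 units


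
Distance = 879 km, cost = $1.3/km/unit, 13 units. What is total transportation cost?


TC = dist * cost * units = 879 * 1.3 * 13 = $14855.10

$14855.10
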